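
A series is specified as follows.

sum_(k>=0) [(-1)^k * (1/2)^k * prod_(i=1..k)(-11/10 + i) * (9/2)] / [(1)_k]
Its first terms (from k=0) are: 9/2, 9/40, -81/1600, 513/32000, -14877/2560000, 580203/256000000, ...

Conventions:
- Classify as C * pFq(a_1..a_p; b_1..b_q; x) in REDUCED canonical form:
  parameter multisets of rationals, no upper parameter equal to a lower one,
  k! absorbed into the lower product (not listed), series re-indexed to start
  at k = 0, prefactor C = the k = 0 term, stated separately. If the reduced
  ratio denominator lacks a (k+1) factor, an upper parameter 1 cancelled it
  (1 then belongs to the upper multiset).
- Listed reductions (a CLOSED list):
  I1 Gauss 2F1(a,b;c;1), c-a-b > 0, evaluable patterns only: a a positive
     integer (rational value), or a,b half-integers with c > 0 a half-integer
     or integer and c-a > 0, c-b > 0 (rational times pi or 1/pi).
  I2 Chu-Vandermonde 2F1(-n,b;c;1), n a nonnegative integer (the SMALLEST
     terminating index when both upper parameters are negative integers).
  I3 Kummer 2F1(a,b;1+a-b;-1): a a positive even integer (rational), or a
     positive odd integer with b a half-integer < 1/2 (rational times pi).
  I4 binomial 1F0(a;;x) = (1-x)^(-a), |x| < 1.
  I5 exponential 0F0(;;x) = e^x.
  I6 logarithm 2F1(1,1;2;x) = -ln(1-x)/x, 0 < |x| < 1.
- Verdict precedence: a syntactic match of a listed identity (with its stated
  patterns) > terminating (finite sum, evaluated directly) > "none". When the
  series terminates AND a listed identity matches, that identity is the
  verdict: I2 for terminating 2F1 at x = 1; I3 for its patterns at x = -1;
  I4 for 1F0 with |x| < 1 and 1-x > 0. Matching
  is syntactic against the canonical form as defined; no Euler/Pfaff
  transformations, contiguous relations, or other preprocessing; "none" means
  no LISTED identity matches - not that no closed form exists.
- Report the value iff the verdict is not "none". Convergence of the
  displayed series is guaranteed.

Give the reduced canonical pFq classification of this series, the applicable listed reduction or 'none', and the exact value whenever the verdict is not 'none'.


Structural cue: with t_0 = 9/2, the (-1)^k factor (prefactor 9/2) folds into the argument's sign.
Term ratio: r(k) = (-1/2) * (k-1/10) / [(k+1)] - rational in k, leading ratio (-1/2); with t_0 = 9/2, classification follows.

At argument -1/2: a 1F0 with upper {-1/10}, lower {-}, scaled by C = 9/2. Verdict: this is binomial (I4) (the 1F0 binomial series: exponent 1/10, x = -1/2). Sum: (9/2) * (3/2)^(1/10).


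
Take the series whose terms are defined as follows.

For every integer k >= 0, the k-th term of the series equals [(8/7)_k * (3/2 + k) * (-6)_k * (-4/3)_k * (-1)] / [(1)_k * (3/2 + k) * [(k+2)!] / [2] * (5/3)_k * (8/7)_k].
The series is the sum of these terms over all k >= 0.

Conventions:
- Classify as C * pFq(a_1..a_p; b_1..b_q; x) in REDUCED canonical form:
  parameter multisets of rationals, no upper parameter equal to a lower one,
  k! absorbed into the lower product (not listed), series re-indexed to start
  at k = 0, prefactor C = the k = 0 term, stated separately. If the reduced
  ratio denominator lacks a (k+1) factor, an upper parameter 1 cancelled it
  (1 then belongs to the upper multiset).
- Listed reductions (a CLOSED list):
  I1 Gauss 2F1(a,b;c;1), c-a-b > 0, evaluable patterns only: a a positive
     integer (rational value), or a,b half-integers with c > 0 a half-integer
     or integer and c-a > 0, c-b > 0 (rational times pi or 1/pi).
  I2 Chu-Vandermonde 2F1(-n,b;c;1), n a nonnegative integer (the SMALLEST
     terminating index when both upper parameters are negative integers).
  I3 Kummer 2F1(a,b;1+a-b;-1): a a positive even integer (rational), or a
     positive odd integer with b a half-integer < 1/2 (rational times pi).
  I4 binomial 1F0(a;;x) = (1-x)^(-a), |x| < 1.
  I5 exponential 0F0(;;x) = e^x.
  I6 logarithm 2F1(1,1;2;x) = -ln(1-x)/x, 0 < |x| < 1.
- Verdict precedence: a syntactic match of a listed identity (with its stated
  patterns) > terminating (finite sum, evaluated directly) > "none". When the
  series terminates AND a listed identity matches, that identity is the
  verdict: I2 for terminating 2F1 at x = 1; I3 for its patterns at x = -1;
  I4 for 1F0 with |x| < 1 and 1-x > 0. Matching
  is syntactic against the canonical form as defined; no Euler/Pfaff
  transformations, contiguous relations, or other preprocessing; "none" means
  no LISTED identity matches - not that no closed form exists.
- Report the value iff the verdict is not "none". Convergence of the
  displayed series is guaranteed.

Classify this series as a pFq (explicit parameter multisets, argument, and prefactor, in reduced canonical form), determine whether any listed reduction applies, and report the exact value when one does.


At argument 1: a 2F2 with upper {-6, -4/3}, lower {5/3, 3}, scaled by C = -1. Verdict: terminating at k = 6: the factor (-6)_k kills every later term; summing the 7 survivors is exact. Hence: -32617381/11995200.

Structural cue: t_0 being -1, the parameter 8/7 appears in both the upper and lower lists and cancels (alongside the other common factor).
Ratio: r(k) = 1 * (k-6) (k-4/3) / [(k+5/3) (k+3) (k+1)] ; factor over Q: parameters, x = 1, and C = -1.


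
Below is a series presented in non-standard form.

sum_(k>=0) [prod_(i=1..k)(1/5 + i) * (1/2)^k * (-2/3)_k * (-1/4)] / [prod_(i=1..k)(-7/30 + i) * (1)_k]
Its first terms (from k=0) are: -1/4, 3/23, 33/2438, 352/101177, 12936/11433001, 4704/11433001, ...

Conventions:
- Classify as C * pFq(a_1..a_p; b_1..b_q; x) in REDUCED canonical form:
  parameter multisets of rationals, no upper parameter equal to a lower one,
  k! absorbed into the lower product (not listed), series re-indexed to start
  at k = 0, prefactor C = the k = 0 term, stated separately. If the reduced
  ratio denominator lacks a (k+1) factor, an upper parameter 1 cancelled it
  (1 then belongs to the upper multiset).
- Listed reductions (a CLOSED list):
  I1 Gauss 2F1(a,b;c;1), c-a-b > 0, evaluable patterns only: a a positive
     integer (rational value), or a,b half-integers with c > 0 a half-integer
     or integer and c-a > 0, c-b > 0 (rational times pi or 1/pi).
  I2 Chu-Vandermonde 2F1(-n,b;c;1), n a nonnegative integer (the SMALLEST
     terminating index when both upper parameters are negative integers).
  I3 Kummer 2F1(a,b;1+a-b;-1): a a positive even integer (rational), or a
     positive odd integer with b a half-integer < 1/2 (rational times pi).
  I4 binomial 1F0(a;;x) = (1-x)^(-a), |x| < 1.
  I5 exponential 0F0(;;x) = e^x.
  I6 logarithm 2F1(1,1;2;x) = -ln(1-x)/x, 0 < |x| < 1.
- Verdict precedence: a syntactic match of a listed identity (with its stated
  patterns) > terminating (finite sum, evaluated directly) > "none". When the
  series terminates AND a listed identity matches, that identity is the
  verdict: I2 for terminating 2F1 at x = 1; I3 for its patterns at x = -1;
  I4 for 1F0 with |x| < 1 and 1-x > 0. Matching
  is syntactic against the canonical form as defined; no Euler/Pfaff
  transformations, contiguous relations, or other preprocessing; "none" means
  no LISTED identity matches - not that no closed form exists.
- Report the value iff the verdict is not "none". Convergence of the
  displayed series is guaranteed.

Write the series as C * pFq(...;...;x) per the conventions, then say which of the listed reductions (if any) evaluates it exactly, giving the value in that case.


x = 1/2 here; the reduced form reads 2F1, upper {-2/3, 6/5}, lower {23/30}, C = -1/4. Verdict: none. Every listed pattern misses the 2F1 form at 1/2, upper {-2/3, 6/5}.

Key observation: t_0 = -1/4 here, and the running product (prefactor -1/4) telescopes to a rising factorial.
Ratio: r(k) = (1/2) * (k-2/3) (k+6/5) / [(k+23/30) (k+1)] - rational; roots negated = parameters, x = (1/2), C = -1/4.


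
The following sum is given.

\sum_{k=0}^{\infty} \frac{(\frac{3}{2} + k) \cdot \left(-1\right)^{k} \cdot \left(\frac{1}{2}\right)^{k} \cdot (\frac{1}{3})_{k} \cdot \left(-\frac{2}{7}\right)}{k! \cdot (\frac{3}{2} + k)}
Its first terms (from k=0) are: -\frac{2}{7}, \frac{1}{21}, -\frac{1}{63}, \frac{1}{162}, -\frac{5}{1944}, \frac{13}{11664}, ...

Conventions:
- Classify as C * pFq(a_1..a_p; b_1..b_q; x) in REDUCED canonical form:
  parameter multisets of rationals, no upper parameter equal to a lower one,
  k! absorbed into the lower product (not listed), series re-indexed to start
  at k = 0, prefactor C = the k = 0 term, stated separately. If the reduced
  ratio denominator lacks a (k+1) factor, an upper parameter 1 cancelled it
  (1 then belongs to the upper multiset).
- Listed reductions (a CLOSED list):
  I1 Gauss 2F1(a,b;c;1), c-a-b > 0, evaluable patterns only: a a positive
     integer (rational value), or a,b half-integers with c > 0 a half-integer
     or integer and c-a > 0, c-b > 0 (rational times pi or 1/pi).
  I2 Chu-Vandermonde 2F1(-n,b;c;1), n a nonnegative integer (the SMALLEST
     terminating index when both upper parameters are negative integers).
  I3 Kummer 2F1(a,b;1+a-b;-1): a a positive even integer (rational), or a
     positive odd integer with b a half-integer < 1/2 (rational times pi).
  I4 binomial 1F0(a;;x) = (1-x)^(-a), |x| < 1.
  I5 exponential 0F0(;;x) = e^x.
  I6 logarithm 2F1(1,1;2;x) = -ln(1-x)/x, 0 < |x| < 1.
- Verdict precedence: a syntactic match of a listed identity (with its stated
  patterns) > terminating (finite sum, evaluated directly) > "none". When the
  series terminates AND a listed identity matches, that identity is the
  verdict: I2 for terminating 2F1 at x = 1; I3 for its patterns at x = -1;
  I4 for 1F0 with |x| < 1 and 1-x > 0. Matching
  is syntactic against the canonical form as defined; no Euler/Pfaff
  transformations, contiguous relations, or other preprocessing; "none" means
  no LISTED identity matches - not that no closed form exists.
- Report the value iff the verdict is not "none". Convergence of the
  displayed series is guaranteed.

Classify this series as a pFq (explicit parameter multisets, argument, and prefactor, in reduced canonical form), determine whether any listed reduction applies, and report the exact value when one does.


This is -\frac{2}{7} * 1F0(\frac{1}{3}; -; -\frac{1}{2}) in reduced canonical form. Verdict (x = -\frac{1}{2}): the I4 binomial reduction applies (the 1F0 binomial series: exponent -1/3, x = -\frac{1}{2}). Sum: \left(-\frac{2}{7}\right) \cdot \left(\frac{3}{2}\right)^{-\frac{1}{3}}.

Key observation: from the first term -\frac{2}{7}: k + 3/2 divides numerator and denominator alike; C = -2/7 after cancelling.
Adjacent-term ratio: r(k) = -\frac{1}{2} * (k+\frac{1}{3}) / [(k+1)] - rational in k, leading ratio -\frac{1}{2}; with t_0 = -\frac{2}{7}, classification follows.


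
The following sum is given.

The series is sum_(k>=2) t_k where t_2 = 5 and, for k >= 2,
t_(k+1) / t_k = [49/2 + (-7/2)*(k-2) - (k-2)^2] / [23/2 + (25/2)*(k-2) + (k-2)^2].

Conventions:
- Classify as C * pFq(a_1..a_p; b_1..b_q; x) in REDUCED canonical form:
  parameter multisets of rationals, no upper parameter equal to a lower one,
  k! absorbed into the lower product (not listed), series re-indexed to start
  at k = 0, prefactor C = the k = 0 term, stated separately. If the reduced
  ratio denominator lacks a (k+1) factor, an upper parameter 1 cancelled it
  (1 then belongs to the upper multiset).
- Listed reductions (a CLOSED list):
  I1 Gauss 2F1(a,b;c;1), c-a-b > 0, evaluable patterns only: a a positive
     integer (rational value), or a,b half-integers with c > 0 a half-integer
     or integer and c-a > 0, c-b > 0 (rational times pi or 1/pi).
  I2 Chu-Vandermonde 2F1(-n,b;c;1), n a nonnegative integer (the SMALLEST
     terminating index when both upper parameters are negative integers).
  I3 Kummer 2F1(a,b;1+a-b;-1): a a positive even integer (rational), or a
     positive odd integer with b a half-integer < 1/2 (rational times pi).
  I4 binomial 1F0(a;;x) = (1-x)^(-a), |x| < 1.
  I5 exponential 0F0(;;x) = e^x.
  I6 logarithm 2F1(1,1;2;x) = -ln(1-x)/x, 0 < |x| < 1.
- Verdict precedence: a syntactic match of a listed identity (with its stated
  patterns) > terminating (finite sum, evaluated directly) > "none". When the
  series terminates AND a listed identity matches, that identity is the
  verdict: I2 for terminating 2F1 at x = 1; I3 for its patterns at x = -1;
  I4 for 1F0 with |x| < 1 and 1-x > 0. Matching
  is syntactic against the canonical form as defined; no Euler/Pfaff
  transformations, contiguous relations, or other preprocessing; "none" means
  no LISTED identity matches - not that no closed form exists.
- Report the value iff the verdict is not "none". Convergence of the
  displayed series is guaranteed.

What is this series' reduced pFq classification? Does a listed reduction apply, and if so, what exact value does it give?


Key step: with t_0 = 5, factor the ratio over Q (prefactor 5): negated roots = parameters.
Ratio: r(k) = (-1) * (k-7/2) (k+7) / [(k+23/2) (k+1)] - poly over poly, x = (-1) from leading terms; C = 5 at k = 0.

Classification (C = 5): 2F1 with upper {-7/2, 7}, lower {23/2}, argument x = -1. Verdict: Kummer's theorem (I3) matches (x = -1; c = 23/2 equals 1+a-b for upper {-7/2, 7}: listed pattern). Sum: (72747675/8388608) * pi.


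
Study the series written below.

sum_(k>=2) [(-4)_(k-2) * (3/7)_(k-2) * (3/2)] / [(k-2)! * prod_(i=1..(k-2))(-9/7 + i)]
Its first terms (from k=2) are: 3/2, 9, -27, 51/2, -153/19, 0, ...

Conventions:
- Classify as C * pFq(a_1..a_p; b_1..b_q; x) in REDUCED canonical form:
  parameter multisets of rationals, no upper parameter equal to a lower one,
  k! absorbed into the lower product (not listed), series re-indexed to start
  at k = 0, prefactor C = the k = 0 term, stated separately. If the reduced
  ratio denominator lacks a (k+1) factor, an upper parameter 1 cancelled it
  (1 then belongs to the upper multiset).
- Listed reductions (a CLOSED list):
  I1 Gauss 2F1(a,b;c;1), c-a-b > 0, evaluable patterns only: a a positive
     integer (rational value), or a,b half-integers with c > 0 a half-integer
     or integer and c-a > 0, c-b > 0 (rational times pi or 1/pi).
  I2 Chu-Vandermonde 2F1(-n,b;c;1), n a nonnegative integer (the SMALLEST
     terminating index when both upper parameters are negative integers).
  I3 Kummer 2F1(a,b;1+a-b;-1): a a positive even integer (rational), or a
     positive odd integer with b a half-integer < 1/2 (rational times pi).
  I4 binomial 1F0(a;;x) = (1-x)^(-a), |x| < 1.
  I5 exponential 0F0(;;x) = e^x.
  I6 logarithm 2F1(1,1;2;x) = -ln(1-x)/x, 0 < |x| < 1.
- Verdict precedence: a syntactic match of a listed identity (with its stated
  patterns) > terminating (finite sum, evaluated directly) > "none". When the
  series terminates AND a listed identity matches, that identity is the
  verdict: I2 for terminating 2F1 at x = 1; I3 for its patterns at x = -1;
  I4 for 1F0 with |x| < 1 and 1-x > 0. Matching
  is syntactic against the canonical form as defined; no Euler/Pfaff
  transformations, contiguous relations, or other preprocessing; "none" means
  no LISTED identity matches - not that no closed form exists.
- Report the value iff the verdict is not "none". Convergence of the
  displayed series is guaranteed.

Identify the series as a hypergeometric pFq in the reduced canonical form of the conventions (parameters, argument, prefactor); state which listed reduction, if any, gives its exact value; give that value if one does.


Canonical form: C = 3/2 times 2F1 with upper {-4, 3/7}, lower {-2/7}, x = 1. Verdict: the Chu-Vandermonde identity I2 fires (terminating 2F1 at x = 1 with n = 4, b = 3/7, c = -2/7). Its exact value is 18/19.

Key observation: t_0 = 3/2 here, and the lower running product (C = 3/2, x = 1) is a rising factorial.
Term ratio: r(k) = 1 * (k-4) (k+3/7) / [(k-2/7) (k+1)] - rational in k, leading ratio 1; with t_0 = 3/2, classification follows.


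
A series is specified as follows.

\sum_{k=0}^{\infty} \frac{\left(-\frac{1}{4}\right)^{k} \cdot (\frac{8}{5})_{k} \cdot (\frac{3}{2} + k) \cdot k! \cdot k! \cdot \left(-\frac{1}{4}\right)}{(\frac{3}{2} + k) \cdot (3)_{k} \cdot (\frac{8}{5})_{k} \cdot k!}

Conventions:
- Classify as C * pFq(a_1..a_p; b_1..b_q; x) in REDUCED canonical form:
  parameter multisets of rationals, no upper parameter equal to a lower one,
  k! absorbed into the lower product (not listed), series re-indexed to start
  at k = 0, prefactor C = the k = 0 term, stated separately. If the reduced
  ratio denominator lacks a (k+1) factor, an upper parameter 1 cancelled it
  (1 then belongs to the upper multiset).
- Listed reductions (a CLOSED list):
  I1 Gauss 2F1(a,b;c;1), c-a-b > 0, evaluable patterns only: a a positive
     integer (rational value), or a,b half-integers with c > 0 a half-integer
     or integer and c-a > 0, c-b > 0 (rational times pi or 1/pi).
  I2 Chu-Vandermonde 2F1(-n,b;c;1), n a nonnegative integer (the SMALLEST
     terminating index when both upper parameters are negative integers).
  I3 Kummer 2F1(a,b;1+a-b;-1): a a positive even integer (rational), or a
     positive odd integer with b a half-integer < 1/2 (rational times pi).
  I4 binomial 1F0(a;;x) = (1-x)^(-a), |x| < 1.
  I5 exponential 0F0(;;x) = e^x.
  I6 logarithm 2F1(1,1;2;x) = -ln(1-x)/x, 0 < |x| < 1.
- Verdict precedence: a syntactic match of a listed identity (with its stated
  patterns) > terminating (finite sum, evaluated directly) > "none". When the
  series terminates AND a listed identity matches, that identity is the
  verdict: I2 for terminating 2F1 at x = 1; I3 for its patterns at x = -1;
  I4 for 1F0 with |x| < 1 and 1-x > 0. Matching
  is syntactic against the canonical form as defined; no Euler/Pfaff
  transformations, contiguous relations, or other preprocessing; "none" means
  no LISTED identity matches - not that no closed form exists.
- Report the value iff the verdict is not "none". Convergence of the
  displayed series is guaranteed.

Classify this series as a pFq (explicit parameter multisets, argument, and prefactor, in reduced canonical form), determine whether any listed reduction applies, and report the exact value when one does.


At argument -\frac{1}{4}: a 2F1 with upper {1, 1}, lower {3}, scaled by C = -\frac{1}{4}. Verdict: none. No listed pattern accepts 2F1(1, 1; 3; -\frac{1}{4}).

First insight: x = -\frac{1}{4} and k + 3/2 divides numerator and denominator alike; C = -1/4, x = -1/4 after cancelling.
Step ratio: r(k) = -\frac{1}{4} * (k+1) (k+1) / [(k+3) (k+1)] - rational in k, leading ratio -\frac{1}{4}; with t_0 = -\frac{1}{4}, classification follows.


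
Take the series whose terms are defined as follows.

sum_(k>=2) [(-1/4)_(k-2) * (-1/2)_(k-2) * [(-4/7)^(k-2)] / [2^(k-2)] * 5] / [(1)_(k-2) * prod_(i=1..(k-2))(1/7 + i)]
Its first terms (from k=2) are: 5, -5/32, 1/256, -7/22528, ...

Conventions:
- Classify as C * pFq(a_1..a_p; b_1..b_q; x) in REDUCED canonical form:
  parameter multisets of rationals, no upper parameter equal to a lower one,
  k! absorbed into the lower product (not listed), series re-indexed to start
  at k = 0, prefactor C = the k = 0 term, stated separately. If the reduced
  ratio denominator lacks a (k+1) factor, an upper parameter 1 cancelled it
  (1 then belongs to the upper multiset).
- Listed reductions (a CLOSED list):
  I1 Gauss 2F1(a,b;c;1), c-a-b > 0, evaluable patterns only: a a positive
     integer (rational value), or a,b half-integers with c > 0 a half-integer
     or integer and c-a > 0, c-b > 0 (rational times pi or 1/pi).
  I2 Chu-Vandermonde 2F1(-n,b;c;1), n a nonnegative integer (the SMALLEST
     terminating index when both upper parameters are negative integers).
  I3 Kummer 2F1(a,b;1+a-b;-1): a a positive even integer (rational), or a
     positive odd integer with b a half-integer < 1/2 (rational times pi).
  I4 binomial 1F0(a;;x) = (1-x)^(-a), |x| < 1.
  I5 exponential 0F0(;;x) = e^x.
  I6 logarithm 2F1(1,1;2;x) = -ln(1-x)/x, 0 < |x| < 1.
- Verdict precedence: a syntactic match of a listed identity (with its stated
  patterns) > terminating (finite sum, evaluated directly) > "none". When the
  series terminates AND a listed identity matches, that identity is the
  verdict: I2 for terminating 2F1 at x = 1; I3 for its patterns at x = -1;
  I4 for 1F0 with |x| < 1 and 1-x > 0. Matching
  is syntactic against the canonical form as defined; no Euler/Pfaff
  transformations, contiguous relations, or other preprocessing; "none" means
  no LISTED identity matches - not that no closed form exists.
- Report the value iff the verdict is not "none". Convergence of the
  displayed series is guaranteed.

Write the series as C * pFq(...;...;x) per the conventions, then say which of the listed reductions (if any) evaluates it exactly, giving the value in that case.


x = -2/7 here; the reduced form reads 2F1, upper {-1/2, -1/4}, lower {8/7}, C = 5. Verdict: none. A 2F1 with upper {-1/2, -1/4} fits none of I1-I6 at x = -2/7; the sum runs forever.

The tell: t_0 = 5 here, and the two k-th powers (C = 5, x = -2/7) combine into one argument.
Step ratio: r(k) = (-2/7) * (k-1/2) (k-1/4) / [(k+8/7) (k+1)] - poly over poly, x = (-2/7) from leading terms; C = 5 at k = 0.


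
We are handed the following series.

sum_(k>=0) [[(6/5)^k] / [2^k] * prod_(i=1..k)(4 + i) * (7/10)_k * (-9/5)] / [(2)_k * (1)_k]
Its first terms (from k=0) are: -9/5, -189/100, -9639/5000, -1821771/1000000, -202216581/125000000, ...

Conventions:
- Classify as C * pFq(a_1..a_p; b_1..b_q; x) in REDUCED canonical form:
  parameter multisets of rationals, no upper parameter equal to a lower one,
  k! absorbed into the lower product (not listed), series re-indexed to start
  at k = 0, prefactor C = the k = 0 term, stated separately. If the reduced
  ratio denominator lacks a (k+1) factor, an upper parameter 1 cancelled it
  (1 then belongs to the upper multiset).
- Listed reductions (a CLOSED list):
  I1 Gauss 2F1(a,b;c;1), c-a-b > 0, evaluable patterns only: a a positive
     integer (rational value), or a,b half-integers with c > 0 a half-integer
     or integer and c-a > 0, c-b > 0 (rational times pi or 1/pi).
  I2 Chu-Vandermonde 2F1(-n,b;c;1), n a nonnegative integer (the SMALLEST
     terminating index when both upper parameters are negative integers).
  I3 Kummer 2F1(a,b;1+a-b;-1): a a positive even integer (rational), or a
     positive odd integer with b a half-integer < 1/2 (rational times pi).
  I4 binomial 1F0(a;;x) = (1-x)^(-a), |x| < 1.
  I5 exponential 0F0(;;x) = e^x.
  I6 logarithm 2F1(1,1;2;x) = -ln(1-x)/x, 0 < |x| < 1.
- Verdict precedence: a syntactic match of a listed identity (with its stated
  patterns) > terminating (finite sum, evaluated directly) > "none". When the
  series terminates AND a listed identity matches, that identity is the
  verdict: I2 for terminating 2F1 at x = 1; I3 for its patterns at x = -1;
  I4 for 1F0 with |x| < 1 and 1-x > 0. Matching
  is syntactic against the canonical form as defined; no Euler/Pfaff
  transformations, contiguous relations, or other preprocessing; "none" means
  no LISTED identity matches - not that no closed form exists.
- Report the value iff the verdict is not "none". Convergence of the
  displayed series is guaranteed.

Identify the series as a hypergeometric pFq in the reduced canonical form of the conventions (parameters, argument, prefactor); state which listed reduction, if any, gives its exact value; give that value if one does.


This is -9/5 * 2F1(7/10, 5; 2; 3/5) in reduced canonical form. Verdict: none. No listed pattern accepts 2F1(7/10, 5; 2; 3/5).

Structural cue: t_0 = -9/5 here, and the two k-th powers (prefactor -9/5) combine into one argument.
Consecutive-term ratio: r(k) = (3/5) * (k+7/10) (k+5) / [(k+2) (k+1)] - rational; roots negated = parameters, x = (3/5), C = -9/5.


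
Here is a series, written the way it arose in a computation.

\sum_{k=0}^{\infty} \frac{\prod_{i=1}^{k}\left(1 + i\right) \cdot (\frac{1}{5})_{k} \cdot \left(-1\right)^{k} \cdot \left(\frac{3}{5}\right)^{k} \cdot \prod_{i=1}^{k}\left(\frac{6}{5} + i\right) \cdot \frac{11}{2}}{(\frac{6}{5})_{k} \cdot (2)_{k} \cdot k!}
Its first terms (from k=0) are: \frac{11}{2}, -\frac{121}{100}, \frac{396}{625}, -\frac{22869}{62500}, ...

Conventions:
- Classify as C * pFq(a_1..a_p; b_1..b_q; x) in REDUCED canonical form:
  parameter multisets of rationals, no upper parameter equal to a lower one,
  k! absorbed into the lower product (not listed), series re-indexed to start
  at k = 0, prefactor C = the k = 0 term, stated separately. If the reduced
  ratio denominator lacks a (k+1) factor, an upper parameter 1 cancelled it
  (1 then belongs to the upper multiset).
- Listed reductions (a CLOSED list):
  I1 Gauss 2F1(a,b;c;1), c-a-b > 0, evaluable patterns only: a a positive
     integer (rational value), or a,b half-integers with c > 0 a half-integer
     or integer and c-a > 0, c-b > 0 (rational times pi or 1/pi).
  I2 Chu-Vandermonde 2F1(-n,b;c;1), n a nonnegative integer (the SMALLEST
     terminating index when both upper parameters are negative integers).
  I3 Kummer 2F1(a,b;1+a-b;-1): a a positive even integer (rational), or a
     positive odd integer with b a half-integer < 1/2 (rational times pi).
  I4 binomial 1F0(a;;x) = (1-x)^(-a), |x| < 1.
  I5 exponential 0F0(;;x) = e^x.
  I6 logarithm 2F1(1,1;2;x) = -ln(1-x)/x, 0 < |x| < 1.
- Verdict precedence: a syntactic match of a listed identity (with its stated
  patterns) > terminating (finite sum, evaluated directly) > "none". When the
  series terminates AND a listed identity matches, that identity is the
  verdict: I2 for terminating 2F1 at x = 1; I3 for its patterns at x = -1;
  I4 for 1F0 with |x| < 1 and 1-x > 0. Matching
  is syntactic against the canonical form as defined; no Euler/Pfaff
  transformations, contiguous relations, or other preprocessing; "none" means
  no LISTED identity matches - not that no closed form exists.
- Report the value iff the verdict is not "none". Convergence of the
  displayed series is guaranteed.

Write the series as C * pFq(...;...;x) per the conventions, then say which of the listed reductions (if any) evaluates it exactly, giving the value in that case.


Classification (C = \frac{11}{2}): 2F1 with upper {\frac{1}{5}, \frac{11}{5}}, lower {\frac{6}{5}}, argument x = -\frac{3}{5}. Verdict: none (x = -\frac{3}{5}): each listed identity misses the multisets {\frac{1}{5}, \frac{11}{5}} ; {\frac{6}{5}}.

The tell: with t_0 = \frac{11}{2}, the running product (C = 11/2) telescopes to a rising factorial.
Ratio: r(k) = -\frac{3}{5} * (k+\frac{1}{5}) (k+\frac{11}{5}) / [(k+\frac{6}{5}) (k+1)] - rational in k, leading ratio -\frac{3}{5}; with t_0 = \frac{11}{2}, classification follows.


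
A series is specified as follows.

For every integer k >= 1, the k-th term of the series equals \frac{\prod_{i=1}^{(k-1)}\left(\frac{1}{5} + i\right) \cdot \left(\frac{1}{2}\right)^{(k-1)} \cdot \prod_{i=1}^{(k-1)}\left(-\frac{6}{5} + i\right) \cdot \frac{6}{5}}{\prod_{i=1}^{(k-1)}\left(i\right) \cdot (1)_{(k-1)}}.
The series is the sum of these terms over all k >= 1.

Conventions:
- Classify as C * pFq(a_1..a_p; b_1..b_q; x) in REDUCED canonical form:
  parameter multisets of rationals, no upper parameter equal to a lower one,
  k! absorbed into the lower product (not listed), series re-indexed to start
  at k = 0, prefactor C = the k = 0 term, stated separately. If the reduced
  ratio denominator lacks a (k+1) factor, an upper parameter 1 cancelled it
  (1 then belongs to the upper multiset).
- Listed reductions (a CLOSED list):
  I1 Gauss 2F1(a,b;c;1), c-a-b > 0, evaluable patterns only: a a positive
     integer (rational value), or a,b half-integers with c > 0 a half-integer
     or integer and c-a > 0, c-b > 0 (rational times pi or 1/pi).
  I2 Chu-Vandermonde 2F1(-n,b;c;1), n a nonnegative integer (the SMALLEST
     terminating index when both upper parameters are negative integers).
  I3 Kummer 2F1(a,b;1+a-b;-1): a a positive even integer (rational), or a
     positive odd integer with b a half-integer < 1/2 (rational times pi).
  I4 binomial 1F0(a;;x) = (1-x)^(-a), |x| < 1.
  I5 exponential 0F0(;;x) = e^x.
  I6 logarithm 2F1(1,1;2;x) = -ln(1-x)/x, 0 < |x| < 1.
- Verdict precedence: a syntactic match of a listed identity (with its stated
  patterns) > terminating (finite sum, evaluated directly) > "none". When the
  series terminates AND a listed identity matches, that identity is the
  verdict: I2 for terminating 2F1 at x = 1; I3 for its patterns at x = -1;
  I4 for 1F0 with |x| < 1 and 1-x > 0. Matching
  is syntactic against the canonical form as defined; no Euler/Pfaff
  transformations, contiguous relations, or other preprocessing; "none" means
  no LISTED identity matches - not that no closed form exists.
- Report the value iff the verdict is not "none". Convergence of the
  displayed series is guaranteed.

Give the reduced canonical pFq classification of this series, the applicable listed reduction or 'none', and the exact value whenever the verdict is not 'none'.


x = \frac{1}{2} here; the reduced form reads 2F1, upper {-\frac{1}{5}, \frac{6}{5}}, lower {1}, C = \frac{6}{5}. Verdict: none here - no I1-I6 shape fits x = \frac{1}{2} with lower {1}.

Structural cue: x = \frac{1}{2} and the product of the first k integers (C = 6/5, x = 1/2) is k!.
Term ratio: r(k) = \frac{1}{2} * (k-\frac{1}{5}) (k+\frac{6}{5}) / [(k+1) (k+1)] - rational; roots negated = parameters, x = \frac{1}{2}, C = \frac{6}{5}.


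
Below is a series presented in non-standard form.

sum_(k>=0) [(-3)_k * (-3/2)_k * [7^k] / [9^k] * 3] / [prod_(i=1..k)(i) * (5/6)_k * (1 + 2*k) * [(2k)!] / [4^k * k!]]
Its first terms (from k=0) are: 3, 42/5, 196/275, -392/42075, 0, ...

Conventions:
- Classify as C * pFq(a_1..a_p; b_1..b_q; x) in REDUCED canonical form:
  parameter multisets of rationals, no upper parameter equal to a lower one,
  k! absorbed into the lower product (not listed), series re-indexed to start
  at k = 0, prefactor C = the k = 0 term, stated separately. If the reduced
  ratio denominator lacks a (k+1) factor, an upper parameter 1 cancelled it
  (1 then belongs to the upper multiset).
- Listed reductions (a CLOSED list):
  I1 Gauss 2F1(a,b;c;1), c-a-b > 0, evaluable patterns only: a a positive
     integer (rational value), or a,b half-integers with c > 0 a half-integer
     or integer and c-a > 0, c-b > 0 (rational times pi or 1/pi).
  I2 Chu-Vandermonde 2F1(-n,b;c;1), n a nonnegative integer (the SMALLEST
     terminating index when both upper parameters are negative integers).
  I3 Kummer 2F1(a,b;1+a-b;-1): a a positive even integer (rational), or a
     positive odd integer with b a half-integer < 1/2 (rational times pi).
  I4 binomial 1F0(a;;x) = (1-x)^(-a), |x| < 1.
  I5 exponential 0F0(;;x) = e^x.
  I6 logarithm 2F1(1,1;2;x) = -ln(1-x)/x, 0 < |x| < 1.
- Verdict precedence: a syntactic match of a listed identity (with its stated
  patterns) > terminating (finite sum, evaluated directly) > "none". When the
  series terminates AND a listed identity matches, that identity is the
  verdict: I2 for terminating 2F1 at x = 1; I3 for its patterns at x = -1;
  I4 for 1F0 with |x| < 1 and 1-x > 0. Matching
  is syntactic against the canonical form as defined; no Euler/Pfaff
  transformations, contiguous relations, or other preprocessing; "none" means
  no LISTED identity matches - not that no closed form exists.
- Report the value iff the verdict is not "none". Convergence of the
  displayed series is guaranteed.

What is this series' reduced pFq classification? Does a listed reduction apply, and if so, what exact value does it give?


With C = 3: the canonical form is 2F2(-3, -3/2; 5/6, 3/2; 7/9). Verdict: terminating - upper -3 stops the sum at k = 3; the 4 terms are added exactly. Exact value: 509251/42075.

Key step: t_0 being 3, the lower (2k+1) factor (prefactor 3) shifts a half-integer Pochhammer.
Consecutive-term ratio: r(k) = (7/9) * (k-3) (k-3/2) / [(k+5/6) (k+3/2) (k+1)] - rational in k, leading ratio (7/9); with t_0 = 3, classification follows.


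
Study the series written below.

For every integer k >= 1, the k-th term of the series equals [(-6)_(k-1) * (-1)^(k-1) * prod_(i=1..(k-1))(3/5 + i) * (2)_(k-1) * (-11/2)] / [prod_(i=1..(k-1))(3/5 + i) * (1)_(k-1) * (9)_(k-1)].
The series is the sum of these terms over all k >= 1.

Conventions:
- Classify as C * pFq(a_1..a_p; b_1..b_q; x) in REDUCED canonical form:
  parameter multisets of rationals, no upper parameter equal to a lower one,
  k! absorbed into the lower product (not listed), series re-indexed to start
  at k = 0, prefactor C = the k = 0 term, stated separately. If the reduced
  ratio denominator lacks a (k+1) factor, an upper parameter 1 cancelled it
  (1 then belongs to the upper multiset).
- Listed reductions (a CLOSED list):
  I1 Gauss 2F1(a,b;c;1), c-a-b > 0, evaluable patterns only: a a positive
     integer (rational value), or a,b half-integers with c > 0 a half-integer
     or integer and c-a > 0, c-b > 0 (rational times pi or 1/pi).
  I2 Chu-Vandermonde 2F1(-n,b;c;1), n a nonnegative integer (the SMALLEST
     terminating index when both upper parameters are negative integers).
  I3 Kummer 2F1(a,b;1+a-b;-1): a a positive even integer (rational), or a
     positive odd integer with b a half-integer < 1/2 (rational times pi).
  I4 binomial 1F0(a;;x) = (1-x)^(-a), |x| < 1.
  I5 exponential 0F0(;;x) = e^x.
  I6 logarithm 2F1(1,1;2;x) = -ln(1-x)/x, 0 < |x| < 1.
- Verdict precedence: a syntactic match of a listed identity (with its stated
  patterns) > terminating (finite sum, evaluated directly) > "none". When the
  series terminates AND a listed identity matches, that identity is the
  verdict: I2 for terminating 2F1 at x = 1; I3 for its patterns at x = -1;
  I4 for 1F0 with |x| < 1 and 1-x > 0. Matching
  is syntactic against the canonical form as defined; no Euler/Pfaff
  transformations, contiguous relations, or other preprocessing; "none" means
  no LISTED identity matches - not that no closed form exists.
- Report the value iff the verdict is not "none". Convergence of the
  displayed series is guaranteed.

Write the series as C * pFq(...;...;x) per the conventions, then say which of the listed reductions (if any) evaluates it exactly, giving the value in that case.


This is -11/2 * 2F1(-6, 2; 9; -1) in reduced canonical form. Verdict: Kummer (I3) fires (x = -1; c = 9 equals 1+a-b for upper {-6, 2}: listed pattern). Exact value: -22.

First insight: t_0 being -11/2, the lower running product (C = -11/2, x = -1) is a rising factorial.
Step ratio: r(k) = (-1) * (k-6) (k+2) / [(k+9) (k+1)] - rational in k, leading ratio (-1); with t_0 = -11/2, classification follows.


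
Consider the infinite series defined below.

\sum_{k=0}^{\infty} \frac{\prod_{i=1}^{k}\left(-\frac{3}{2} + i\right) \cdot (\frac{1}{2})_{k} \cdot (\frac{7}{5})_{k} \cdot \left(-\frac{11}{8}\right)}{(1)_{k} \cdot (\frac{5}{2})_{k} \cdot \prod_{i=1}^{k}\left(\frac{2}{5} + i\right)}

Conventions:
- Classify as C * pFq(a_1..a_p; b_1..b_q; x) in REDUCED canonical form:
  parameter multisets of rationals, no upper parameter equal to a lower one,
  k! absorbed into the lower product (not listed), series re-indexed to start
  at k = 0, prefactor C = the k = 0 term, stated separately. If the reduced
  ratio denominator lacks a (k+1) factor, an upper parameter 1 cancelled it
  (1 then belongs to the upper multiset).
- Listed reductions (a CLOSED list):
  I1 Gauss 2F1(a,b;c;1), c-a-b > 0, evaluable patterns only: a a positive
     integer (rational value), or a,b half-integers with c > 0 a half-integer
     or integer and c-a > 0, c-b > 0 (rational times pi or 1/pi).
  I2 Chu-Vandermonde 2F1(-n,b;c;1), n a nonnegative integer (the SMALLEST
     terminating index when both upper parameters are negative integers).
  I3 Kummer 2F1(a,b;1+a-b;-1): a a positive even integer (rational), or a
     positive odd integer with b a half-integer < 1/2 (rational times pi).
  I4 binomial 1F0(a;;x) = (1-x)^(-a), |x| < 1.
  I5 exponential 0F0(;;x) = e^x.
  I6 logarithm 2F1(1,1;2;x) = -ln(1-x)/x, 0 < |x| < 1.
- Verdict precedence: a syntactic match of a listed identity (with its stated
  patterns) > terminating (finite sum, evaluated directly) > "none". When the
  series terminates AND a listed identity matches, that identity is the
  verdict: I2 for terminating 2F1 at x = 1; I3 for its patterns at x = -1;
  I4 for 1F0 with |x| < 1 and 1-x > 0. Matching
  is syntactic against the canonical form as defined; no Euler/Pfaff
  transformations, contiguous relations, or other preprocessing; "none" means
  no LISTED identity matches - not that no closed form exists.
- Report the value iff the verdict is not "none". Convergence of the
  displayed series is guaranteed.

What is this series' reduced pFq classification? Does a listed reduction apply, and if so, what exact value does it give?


Reduced: x = 1, 2F1, upper = {-\frac{1}{2}, \frac{1}{2}}, lower = {\frac{5}{2}}, C = -\frac{11}{8}. Verdict: the half-integer Gauss pattern (I1) matches (x = 1; upper {-\frac{1}{2}, \frac{1}{2}} half-integers, c = \frac{5}{2} in the evaluable pattern). Hence: \left(-\frac{99}{256}\right) \cdot \pi.

The tell: t_0 = -\frac{11}{8} here, and the lower running product (C = -11/8, x = 1) is a rising factorial.
Step ratio: r(k) = 1 * (k-\frac{1}{2}) (k+\frac{1}{2}) / [(k+\frac{5}{2}) (k+1)] - rational in k, leading ratio 1; with t_0 = -\frac{11}{8}, classification follows.


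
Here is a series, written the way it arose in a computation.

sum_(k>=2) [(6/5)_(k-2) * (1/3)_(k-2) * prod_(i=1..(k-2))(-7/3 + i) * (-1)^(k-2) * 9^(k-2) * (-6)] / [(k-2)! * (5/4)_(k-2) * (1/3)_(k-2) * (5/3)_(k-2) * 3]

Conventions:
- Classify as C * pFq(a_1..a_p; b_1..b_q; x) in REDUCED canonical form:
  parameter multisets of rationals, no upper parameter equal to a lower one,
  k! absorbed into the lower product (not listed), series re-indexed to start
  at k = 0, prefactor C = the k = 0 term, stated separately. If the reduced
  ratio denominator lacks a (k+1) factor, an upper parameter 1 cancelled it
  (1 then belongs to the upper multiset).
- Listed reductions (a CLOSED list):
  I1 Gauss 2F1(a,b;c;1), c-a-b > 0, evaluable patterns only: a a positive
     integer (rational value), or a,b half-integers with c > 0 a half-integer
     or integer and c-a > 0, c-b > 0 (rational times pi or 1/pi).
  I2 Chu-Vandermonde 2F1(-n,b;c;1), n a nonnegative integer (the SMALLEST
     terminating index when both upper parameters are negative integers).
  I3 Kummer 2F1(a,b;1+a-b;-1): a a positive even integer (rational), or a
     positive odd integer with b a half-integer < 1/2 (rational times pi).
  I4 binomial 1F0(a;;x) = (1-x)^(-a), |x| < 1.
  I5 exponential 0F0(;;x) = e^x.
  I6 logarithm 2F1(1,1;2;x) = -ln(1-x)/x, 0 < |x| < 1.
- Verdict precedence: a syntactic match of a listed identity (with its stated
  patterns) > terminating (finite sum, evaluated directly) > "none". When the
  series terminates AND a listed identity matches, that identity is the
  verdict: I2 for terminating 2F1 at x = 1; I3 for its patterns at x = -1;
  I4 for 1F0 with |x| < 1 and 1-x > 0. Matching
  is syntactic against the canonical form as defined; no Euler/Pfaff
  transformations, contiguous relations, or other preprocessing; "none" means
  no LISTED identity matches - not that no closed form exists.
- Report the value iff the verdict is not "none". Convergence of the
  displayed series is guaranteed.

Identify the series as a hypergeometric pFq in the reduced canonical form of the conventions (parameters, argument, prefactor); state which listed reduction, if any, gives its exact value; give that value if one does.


Key step: t_0 being -2, the parameter 1/3 appears in both the upper and lower lists and cancels.
Consecutive-term ratio: r(k) = (-9) * (k-4/3) (k+6/5) / [(k+5/4) (k+5/3) (k+1)] - rational in k, leading ratio (-9); with t_0 = -2, classification follows.

x = -9 here; the reduced form reads 2F2, upper {-4/3, 6/5}, lower {5/4, 5/3}, C = -2. Verdict: none (x = -9): each listed identity misses the multisets {-4/3, 6/5} ; {5/4, 5/3}.


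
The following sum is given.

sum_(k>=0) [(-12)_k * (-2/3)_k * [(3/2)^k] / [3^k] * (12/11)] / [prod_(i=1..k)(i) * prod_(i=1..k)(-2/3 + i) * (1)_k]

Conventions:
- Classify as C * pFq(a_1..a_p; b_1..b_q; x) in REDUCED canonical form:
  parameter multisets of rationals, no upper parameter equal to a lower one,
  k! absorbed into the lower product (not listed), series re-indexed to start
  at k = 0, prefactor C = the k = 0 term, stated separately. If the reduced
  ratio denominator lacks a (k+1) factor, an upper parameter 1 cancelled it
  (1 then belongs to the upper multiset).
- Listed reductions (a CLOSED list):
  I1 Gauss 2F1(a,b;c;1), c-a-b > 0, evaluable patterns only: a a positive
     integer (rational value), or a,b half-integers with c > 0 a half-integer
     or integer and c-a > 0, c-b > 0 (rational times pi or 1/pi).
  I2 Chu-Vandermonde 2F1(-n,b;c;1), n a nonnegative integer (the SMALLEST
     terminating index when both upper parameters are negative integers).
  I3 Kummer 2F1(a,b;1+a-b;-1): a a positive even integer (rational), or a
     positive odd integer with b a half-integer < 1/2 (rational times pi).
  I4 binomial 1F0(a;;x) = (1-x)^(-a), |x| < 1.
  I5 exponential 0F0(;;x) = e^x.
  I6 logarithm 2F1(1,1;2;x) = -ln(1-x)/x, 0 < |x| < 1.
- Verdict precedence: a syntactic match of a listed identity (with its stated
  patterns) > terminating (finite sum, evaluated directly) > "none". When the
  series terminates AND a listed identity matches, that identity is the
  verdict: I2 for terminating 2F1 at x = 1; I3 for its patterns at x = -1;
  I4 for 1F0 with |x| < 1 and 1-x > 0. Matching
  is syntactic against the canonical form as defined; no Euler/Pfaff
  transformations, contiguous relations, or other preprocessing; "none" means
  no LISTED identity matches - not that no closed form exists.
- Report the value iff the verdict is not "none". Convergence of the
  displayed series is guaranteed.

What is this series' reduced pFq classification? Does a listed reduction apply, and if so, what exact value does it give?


The series (x = 1/2) is 2F2: upper {-12, -2/3}, lower {1/3, 1}, prefactor 12/11. Verdict: terminating. With -12 upstairs the series is a 13-term polynomial sum; evaluated term by term. Value: 17798772372794288081/1638754735384166400.

Structural cue: t_0 being 12/11, the product of the first k integers (C = 12/11, x = 1/2) is k!.
Ratio: r(k) = (1/2) * (k-12) (k-2/3) / [(k+1/3) (k+1) (k+1)] ; factor over Q: parameters, x = (1/2), and C = 12/11.
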